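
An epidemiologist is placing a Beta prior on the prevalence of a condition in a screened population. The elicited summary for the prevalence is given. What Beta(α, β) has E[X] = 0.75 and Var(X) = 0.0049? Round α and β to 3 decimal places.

α = 27.949, β = 9.316

By moment matching, α+β = μ(1−μ)/σ² − 1 = (0.75·0.25)/0.0049 − 1 = 38.2653 − 1 = 37.2653.
Since α/(α+β) = μ, α = 0.75·37.2653 = 27.949 and β = 0.25·37.2653 = 9.316.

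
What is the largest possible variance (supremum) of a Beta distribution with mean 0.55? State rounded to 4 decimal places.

0.2475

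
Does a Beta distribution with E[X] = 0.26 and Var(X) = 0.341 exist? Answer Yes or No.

A Beta with mean μ has variance μ(1−μ)/(α+β+1) < μ(1−μ).
Here μ(1−μ) = 0.26×0.74 = 0.1924, and 0.341 ≥ 0.1924.

No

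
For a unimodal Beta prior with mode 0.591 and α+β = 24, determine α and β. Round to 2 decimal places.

Since the density peak of Beta(α,β) is at (α−1)/(α+β−2),
α = 1 + 0.591(24−2) = 14.00 and β = 24 − 14.00 = 10.00.

α = 14.00, β = 10.00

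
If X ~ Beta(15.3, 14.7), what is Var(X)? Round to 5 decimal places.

Var = αβ/[(α+β)²(α+β+1)] = (15.3×14.7)/(30.0²×31.0) = 224.91/27900.000 = 0.00806.

0.00806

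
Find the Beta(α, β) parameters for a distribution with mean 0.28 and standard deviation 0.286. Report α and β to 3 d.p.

α = 0.410, β = 1.055

σ² = 0.286² = 0.081796.
With s = α+β, Var = μ(1−μ)/(s+1), so s+1 = (0.28×0.72)/0.081796 = 2.4647 and s = 1.4647.
α = μs = 0.410, β = (1−μ)s = 1.055.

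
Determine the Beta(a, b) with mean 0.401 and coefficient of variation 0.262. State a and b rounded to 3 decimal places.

Var = (CV·μ)² = (0.262×0.401)² = 0.011038.
a+b = μ(1−μ)/Var − 1 = 0.240199/0.011038 − 1 = 20.7611.
Thus a = 0.401·20.7611 = 8.325 and b = 0.599·20.7611 = 12.436.

a = 8.325, b = 12.436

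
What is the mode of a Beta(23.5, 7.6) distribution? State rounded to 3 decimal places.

The density x^(α−1)(1−x)^(β−1) is maximised at (α−1)/(α+β−2) = 22.5/29.1 = 0.773.

0.773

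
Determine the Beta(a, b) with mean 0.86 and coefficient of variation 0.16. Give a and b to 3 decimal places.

Var = (CV·μ)² = (0.16×0.86)² = 0.018934.
a+b = μ(1−μ)/Var − 1 = 0.1204/0.018934 − 1 = 5.3590.
Thus a = 0.86·5.3590 = 4.609 and b = 0.14·5.3590 = 0.750.

a = 4.609, b = 0.750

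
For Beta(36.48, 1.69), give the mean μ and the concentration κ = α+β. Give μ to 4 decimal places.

μ = 0.9557, κ = 38.17

κ = α+β = 36.48+1.69 = 38.17; μ = α/κ = 36.48/38.17 = 0.9557.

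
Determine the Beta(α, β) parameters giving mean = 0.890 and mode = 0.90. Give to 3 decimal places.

Let s = α+β. Mean gives α = μs = 0.890s; mode gives (α−1)/(s−2) = 0.90.
Substituting: 0.890s − 1 = 0.90(s−2) = 0.90s − 1.80, so -0.010s = -0.80 and s = 80.0000.
Then α = 0.890×80.0000 = 71.200 and β = s−α = 8.800.

α = 71.200, β = 8.800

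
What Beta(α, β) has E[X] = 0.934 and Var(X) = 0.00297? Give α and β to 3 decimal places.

α = 18.452, β = 1.304

Let s = α+β. The Beta variance is μ(1−μ)/(s+1).
So s+1 = μ(1−μ)/σ² = (0.934×0.066)/0.00297 = 0.061644/0.00297 = 20.7556, giving s = 19.7556.
Then α = μs = 0.934×19.7556 = 18.452 and β = (1−μ)s = 0.066×19.7556 = 1.304.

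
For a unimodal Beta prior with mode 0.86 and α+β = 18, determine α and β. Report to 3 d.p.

Since the density peak of Beta(α,β) is at (α−1)/(α+β−2),
α = 1 + 0.86(18−2) = 14.760 and β = 18 − 14.760 = 3.240.

α = 14.760, β = 3.240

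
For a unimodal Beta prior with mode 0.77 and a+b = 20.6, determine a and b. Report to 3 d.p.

a = 15.322, b = 5.278

Mode = (a−1)/(κ−2) with κ = a+b, so a−1 = 0.77·18.6 = 14.322.
a = 15.322; b = κ − a = 5.278.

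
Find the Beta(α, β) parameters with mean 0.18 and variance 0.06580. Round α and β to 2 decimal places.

α = 0.22, β = 1.02

Let s = α+β. The Beta variance is μ(1−μ)/(s+1).
So s+1 = μ(1−μ)/σ² = (0.18×0.82)/0.06580 = 0.1476/0.06580 = 2.2432, giving s = 1.2432.
Then α = μs = 0.18×1.2432 = 0.22 and β = (1−μ)s = 0.82×1.2432 = 1.02.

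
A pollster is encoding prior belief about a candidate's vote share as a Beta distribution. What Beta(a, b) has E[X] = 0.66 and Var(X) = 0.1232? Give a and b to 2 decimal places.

Let s = a+b. The Beta variance is μ(1−μ)/(s+1).
So s+1 = μ(1−μ)/σ² = (0.66×0.34)/0.1232 = 0.2244/0.1232 = 1.8214, giving s = 0.8214.
Then a = μs = 0.66×0.8214 = 0.54 and b = (1−μ)s = 0.34×0.8214 = 0.28.

a = 0.54, b = 0.28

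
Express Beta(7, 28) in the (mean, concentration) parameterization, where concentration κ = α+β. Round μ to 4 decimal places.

μ = 0.2000, κ = 35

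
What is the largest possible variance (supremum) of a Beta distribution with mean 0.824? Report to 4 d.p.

Var = μ(1−μ)/(α+β+1), which approaches μ(1−μ) as α+β → 0.
So the supremum is μ(1−μ) = 0.824×0.176 = 0.1450.

0.1450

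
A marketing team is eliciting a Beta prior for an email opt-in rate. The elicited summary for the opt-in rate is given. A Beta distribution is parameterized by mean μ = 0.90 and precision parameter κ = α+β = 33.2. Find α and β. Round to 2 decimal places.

α = μκ = 0.90×33.2 = 29.88 and β = (1−μ)κ = 0.10×33.2 = 3.32.

α = 29.88, β = 3.32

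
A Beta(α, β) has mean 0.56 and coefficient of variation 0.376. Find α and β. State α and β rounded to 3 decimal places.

Var = (CV·μ)² = (0.376×0.56)² = 0.044336.
α+β = μ(1−μ)/Var − 1 = 0.2464/0.044336 − 1 = 4.5576.
Thus α = 0.56·4.5576 = 2.552 and β = 0.44·4.5576 = 2.005.

α = 2.552, β = 2.005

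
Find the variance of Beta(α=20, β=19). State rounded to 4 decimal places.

Var = αβ/[(α+β)²(α+β+1)] = (20×19)/(39²×40) = 380/60840 = 0.0062.

0.0062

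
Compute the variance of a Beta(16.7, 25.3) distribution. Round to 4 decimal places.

α+β = 42.0 and αβ = 422.51, so Var = αβ/[(α+β)²(α+β+1)] = 422.51/75852.000 = 0.0056.

0.0056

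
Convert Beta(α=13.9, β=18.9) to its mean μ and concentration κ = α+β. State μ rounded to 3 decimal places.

κ = α+β = 13.9+18.9 = 32.8; μ = α/κ = 13.9/32.8 = 0.424.

μ = 0.424, κ = 32.8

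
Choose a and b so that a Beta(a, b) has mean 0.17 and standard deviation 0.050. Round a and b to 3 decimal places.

a = 9.425, b = 46.015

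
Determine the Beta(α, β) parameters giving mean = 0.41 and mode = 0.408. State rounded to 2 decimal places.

α = 37.72, β = 54.28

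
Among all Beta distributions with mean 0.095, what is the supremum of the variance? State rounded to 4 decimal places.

Var = μ(1−μ)/(α+β+1), which approaches μ(1−μ) as α+β → 0.
So the supremum is μ(1−μ) = 0.095×0.905 = 0.0860.

0.0860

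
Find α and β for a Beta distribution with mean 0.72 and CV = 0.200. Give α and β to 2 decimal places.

Var = (CV·μ)² = (0.200×0.72)² = 0.020736.
α+β = μ(1−μ)/Var − 1 = 0.2016/0.020736 − 1 = 8.7222.
Thus α = 0.72·8.7222 = 6.28 and β = 0.28·8.7222 = 2.44.

α = 6.28, β = 2.44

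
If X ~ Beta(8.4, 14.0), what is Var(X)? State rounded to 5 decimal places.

0.01002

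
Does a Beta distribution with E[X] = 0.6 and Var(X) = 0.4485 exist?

No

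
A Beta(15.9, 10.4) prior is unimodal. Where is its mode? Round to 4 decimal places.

With α,β > 1, mode = (α−1)/(α+β−2) = 14.9/24.3 = 0.6132.

0.6132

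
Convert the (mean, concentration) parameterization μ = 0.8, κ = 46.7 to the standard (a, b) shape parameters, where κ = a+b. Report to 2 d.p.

a = μκ = 0.8×46.7 = 37.36 and b = (1−μ)κ = 0.2×46.7 = 9.34.

a = 37.36, b = 9.34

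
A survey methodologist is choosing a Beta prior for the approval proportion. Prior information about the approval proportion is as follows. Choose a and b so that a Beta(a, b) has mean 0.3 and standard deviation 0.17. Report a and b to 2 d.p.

First σ² = 0.0289. Setting a = μn, b = (1−μ)n with n = a+b,
μ(1−μ)/(n+1) = 0.0289 ⇒ n+1 = 0.21/0.0289 = 7.2664 ⇒ n = 6.2664.
Hence a = 0.3×6.2664 = 1.88, b = 0.7×6.2664 = 4.39.

a = 1.88, b = 4.39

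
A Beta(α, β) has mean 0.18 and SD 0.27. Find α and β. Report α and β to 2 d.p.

α = 0.18, β = 0.84

Variance = 0.27² = 0.0729. The moment-matching identity α+β = μ(1−μ)/Var − 1 gives
α+β = 0.1476/0.0729 − 1 = 1.0247, so α = μ·1.0247 = 0.18 and β = (1−μ)·1.0247 = 0.84.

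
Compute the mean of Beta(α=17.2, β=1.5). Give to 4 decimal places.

0.9198

E[X] = α/(α+β) = 17.2/18.7 = 0.9198.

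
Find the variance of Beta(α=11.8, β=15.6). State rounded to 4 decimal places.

0.0086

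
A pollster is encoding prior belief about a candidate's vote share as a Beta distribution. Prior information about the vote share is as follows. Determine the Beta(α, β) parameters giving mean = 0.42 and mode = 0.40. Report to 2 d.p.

α = 4.20, β = 5.80

Let s = α+β. Mean gives α = μs = 0.42s; mode gives (α−1)/(s−2) = 0.40.
Substituting: 0.42s − 1 = 0.40(s−2) = 0.40s − 0.80, so 0.02s = 0.20 and s = 10.0000.
Then α = 0.42×10.0000 = 4.20 and β = s−α = 5.80.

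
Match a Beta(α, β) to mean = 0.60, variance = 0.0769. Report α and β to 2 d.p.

α = 1.27, β = 0.85

Write ν = α+β; then α = μν and Var = μ(1−μ)/(ν+1).
ν = μ(1−μ)/Var − 1 = 0.2400/0.0769 − 1 = 2.1209.
α = 0.60·2.1209 = 1.27, β = 0.40·2.1209 = 0.85.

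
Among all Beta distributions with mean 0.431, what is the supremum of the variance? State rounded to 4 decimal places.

Var = μ(1−μ)/(α+β+1), which approaches μ(1−μ) as α+β → 0.
So the supremum is μ(1−μ) = 0.431×0.569 = 0.2452.

0.2452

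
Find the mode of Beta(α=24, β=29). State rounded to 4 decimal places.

0.4510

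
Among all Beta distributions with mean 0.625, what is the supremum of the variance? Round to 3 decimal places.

0.234

For fixed mean μ the Beta variance is μ(1−μ)/(α+β+1), increasing as α+β decreases.
Its least upper bound (not attained) is μ(1−μ) = 0.625·0.375 = 0.234.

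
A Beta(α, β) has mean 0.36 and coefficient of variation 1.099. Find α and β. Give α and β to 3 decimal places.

α = 0.170, β = 0.302

Var = (CV·μ)² = (1.099×0.36)² = 0.156531.
α+β = μ(1−μ)/Var − 1 = 0.2304/0.156531 − 1 = 0.4719.
Thus α = 0.36·0.4719 = 0.170 and β = 0.64·0.4719 = 0.302.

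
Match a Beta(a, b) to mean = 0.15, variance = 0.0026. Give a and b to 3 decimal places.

a = 7.206, b = 40.833

By moment matching, a+b = μ(1−μ)/σ² − 1 = (0.15·0.85)/0.0026 − 1 = 49.0385 − 1 = 48.0385.
Since a/(a+b) = μ, a = 0.15·48.0385 = 7.206 and b = 0.85·48.0385 = 40.833.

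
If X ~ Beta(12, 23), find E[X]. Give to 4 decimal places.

E[X] = α/(α+β) = 12/35 = 0.3429.

0.3429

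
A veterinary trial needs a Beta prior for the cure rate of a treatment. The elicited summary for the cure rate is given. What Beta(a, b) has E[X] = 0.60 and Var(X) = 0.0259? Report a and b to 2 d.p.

a = 4.96, b = 3.31

Write ν = a+b; then a = μν and Var = μ(1−μ)/(ν+1).
ν = μ(1−μ)/Var − 1 = 0.2400/0.0259 − 1 = 8.2664.
a = 0.60·8.2664 = 4.96, b = 0.40·8.2664 = 3.31.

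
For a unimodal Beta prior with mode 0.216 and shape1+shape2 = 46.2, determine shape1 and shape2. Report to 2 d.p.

shape1 = 10.55, shape2 = 35.65

Mode = (shape1−1)/(κ−2) with κ = shape1+shape2, so shape1−1 = 0.216·44.2 = 9.55.
shape1 = 10.55; shape2 = κ − shape1 = 35.65.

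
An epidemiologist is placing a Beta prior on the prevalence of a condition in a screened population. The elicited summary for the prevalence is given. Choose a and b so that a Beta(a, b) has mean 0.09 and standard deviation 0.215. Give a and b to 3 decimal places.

a = 0.069, b = 0.702

σ² = 0.215² = 0.046225.
With s = a+b, Var = μ(1−μ)/(s+1), so s+1 = (0.09×0.91)/0.046225 = 1.7718 and s = 0.7718.
a = μs = 0.069, b = (1−μ)s = 0.702.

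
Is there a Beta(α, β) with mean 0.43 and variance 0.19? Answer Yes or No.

The Beta variance bound is σ² < μ(1−μ).
Here μ(1−μ) = 0.43×0.57 = 0.2451, and 0.19 < 0.2451.

Yes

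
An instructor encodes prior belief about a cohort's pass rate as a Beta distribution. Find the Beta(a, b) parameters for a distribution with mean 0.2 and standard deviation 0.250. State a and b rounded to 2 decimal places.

a = 0.31, b = 1.25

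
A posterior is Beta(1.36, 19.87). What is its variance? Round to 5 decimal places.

0.00270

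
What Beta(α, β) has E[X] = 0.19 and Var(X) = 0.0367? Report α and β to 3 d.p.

α = 0.607, β = 2.587

By moment matching, α+β = μ(1−μ)/σ² − 1 = (0.19·0.81)/0.0367 − 1 = 4.1935 − 1 = 3.1935.
Since α/(α+β) = μ, α = 0.19·3.1935 = 0.607 and β = 0.81·3.1935 = 2.587.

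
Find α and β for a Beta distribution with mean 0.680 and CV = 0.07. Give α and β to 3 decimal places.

Var = (CV·μ)² = (0.07×0.680)² = 0.002266.
α+β = μ(1−μ)/Var − 1 = 0.217600/0.002266 − 1 = 95.0384.
Thus α = 0.680·95.0384 = 64.626 and β = 0.320·95.0384 = 30.412.

α = 64.626, β = 30.412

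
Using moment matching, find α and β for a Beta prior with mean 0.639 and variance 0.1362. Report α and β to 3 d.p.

Let s = α+β. The Beta variance is μ(1−μ)/(s+1).
So s+1 = μ(1−μ)/σ² = (0.639×0.361)/0.1362 = 0.230679/0.1362 = 1.6937, giving s = 0.6937.
Then α = μs = 0.639×0.6937 = 0.443 and β = (1−μ)s = 0.361×0.6937 = 0.250.

α = 0.443, β = 0.250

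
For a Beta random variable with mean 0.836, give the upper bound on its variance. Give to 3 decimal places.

Var = μ(1−μ)/(α+β+1), which approaches μ(1−μ) as α+β → 0.
So the supremum is μ(1−μ) = 0.836×0.164 = 0.137.

0.137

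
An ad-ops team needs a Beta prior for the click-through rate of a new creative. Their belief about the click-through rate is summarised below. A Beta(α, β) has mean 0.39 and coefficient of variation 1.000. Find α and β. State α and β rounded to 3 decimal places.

α = 0.220, β = 0.344

σ = CV·μ = 1.000×0.39 = 0.39000, so σ² = 0.152100.
s+1 = μ(1−μ)/σ² = 0.2379/0.152100 = 1.5641, so s = α+β = 0.5641.
α = μs = 0.220, β = (1−μ)s = 0.344.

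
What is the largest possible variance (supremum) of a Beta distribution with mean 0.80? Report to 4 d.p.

0.1600

Var = μ(1−μ)/(α+β+1), which approaches μ(1−μ) as α+β → 0.
So the supremum is μ(1−μ) = 0.80×0.20 = 0.1600.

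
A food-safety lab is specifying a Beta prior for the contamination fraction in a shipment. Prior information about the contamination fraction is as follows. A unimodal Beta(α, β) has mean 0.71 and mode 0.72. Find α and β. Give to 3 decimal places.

α = 31.240, β = 12.760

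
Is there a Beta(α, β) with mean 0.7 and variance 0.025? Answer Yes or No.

Yes

A Beta with mean μ has variance μ(1−μ)/(α+β+1) < μ(1−μ).
Here μ(1−μ) = 0.7×0.3 = 0.21, and 0.025 < 0.21.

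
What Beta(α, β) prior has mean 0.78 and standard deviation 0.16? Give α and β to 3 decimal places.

Variance = 0.16² = 0.0256. The moment-matching identity α+β = μ(1−μ)/Var − 1 gives
α+β = 0.1716/0.0256 − 1 = 5.7031, so α = μ·5.7031 = 4.448 and β = (1−μ)·5.7031 = 1.255.

α = 4.448, β = 1.255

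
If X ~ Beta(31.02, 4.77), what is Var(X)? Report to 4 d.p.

μ = 31.02/35.79 = 0.866723; Var = μ(1−μ)/(α+β+1) = 0.1155146/36.79 = 0.0031.

0.0031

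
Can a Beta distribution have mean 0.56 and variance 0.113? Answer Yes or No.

Yes

A Beta with mean μ has variance μ(1−μ)/(α+β+1) < μ(1−μ).
Here μ(1−μ) = 0.56×0.44 = 0.2464, and 0.113 < 0.2464.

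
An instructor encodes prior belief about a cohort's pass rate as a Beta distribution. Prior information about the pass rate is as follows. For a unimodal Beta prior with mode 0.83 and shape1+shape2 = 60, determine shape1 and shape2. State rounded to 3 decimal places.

shape1 = 49.140, shape2 = 10.860

Since the density peak of Beta(shape1,shape2) is at (shape1−1)/(shape1+shape2−2),
shape1 = 1 + 0.83(60−2) = 49.140 and shape2 = 60 − 49.140 = 10.860.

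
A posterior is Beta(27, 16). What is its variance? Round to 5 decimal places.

0.00531

α+β = 43 and αβ = 432, so Var = αβ/[(α+β)²(α+β+1)] = 432/81356 = 0.00531.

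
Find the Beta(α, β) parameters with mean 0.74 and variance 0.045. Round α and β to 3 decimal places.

α = 2.424, β = 0.852

By moment matching, α+β = μ(1−μ)/σ² − 1 = (0.74·0.26)/0.045 − 1 = 4.2756 − 1 = 3.2756.
Since α/(α+β) = μ, α = 0.74·3.2756 = 2.424 and β = 0.26·3.2756 = 0.852.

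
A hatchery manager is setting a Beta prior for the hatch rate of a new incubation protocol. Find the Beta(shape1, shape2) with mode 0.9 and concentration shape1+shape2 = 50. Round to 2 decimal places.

For shape1,shape2>1 the mode is (shape1−1)/(shape1+shape2−2), so shape1 = mode·(κ−2)+1 = 0.9×48+1 = 44.20.
And shape2 = (1−mode)·(κ−2)+1 = 0.1×48+1 = 5.80.

shape1 = 44.20, shape2 = 5.80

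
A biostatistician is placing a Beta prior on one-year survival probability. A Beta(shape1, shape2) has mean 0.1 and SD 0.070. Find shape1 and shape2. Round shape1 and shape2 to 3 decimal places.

σ² = 0.070² = 0.004900.
With s = shape1+shape2, Var = μ(1−μ)/(s+1), so s+1 = (0.1×0.9)/0.004900 = 18.3673 and s = 17.3673.
shape1 = μs = 1.737, shape2 = (1−μ)s = 15.631.

shape1 = 1.737, shape2 = 15.631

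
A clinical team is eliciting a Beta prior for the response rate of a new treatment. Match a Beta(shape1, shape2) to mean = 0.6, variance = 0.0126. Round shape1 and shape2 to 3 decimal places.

shape1 = 10.829, shape2 = 7.219

Write ν = shape1+shape2; then shape1 = μν and Var = μ(1−μ)/(ν+1).
ν = μ(1−μ)/Var − 1 = 0.24/0.0126 − 1 = 18.0476.
shape1 = 0.6·18.0476 = 10.829, shape2 = 0.4·18.0476 = 7.219.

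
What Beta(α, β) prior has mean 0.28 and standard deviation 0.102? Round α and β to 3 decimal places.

α = 5.146, β = 13.232

First σ² = 0.010404. Setting α = μn, β = (1−μ)n with n = α+β,
μ(1−μ)/(n+1) = 0.010404 ⇒ n+1 = 0.2016/0.010404 = 19.3772 ⇒ n = 18.3772.
Hence α = 0.28×18.3772 = 5.146, β = 0.72×18.3772 = 13.232.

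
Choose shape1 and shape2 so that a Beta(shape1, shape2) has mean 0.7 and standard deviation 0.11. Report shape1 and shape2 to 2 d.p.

shape1 = 11.45, shape2 = 4.91

σ² = 0.11² = 0.0121.
With s = shape1+shape2, Var = μ(1−μ)/(s+1), so s+1 = (0.7×0.3)/0.0121 = 17.3554 and s = 16.3554.
shape1 = μs = 11.45, shape2 = (1−μ)s = 4.91.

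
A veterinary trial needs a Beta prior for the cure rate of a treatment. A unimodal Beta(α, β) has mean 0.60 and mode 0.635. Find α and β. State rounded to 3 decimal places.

α = 4.629, β = 3.086

With s = α+β: μ = α/s and mode = (α−1)/(s−2). Eliminating α = μs,
μs − 1 = m(s−2) ⇒ s(μ−m) = 1−2m ⇒ s = -0.270/-0.035 = 7.7143.
So α = μs = 4.629, β = (1−μ)s = 3.086.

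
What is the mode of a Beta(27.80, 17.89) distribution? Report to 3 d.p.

0.613

With α,β > 1, mode = (α−1)/(α+β−2) = 26.80/43.69 = 0.613.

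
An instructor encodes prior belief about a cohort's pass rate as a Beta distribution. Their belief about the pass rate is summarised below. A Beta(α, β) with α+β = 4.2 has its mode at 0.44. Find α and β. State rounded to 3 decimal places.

α = 1.968, β = 2.232

Mode = (α−1)/(κ−2) with κ = α+β, so α−1 = 0.44·2.2 = 0.968.
α = 1.968; β = κ − α = 2.232.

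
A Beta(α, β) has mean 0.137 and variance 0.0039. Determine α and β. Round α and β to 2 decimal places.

Write ν = α+β; then α = μν and Var = μ(1−μ)/(ν+1).
ν = μ(1−μ)/Var − 1 = 0.118231/0.0039 − 1 = 29.3156.
α = 0.137·29.3156 = 4.02, β = 0.863·29.3156 = 25.30.

α = 4.02, β = 25.30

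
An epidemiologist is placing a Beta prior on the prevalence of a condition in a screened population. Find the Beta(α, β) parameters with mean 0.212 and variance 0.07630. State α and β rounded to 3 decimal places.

α = 0.252, β = 0.937

By moment matching, α+β = μ(1−μ)/σ² − 1 = (0.212·0.788)/0.07630 − 1 = 2.1895 − 1 = 1.1895.
Since α/(α+β) = μ, α = 0.212·1.1895 = 0.252 and β = 0.788·1.1895 = 0.937.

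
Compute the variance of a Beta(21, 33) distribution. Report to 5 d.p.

α+β = 54 and αβ = 693, so Var = αβ/[(α+β)²(α+β+1)] = 693/160380 = 0.00432.

0.00432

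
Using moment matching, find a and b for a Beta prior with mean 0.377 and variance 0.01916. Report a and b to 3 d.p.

By moment matching, a+b = μ(1−μ)/σ² − 1 = (0.377·0.623)/0.01916 − 1 = 12.2584 − 1 = 11.2584.
Since a/(a+b) = μ, a = 0.377·11.2584 = 4.244 and b = 0.623·11.2584 = 7.014.

a = 4.244, b = 7.014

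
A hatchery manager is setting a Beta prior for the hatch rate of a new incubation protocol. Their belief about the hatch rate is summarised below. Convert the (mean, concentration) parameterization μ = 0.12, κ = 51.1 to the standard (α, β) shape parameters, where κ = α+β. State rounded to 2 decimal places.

α = 6.13, β = 44.97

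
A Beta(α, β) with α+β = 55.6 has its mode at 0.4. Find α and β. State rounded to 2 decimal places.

α = 22.44, β = 33.16

Since the density peak of Beta(α,β) is at (α−1)/(α+β−2),
α = 1 + 0.4(55.6−2) = 22.44 and β = 55.6 − 22.44 = 33.16.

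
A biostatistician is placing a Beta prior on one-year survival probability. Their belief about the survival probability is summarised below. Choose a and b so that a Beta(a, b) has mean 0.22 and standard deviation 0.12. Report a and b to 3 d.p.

a = 2.402, b = 8.515

σ² = 0.12² = 0.0144.
With s = a+b, Var = μ(1−μ)/(s+1), so s+1 = (0.22×0.78)/0.0144 = 11.9167 and s = 10.9167.
a = μs = 2.402, b = (1−μ)s = 8.515.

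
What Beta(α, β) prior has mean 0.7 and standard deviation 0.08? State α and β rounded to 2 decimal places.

α = 22.27, β = 9.54

σ² = 0.08² = 0.0064.
With s = α+β, Var = μ(1−μ)/(s+1), so s+1 = (0.7×0.3)/0.0064 = 32.8125 and s = 31.8125.
α = μs = 22.27, β = (1−μ)s = 9.54.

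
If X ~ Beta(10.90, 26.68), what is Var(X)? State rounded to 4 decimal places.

α+β = 37.58 and αβ = 290.8120, so Var = αβ/[(α+β)²(α+β+1)] = 290.8120/54484.851912 = 0.0053.

0.0053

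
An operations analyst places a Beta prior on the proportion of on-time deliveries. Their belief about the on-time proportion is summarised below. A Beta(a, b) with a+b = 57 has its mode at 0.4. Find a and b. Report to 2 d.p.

For a,b>1 the mode is (a−1)/(a+b−2), so a = mode·(κ−2)+1 = 0.4×55+1 = 23.00.
And b = (1−mode)·(κ−2)+1 = 0.6×55+1 = 34.00.

a = 23.00, b = 34.00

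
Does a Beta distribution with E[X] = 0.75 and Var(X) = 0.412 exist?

No

The Beta variance bound is σ² < μ(1−μ).
Here μ(1−μ) = 0.75×0.25 = 0.1875, and 0.412 ≥ 0.1875.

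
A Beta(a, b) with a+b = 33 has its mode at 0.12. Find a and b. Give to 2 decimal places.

a = 4.72, b = 28.28

For a,b>1 the mode is (a−1)/(a+b−2), so a = mode·(κ−2)+1 = 0.12×31+1 = 4.72.
And b = (1−mode)·(κ−2)+1 = 0.88×31+1 = 28.28.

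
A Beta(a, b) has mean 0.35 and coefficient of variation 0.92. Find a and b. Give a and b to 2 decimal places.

Var = (CV·μ)² = (0.92×0.35)² = 0.103684.
a+b = μ(1−μ)/Var − 1 = 0.2275/0.103684 − 1 = 1.1942.
Thus a = 0.35·1.1942 = 0.42 and b = 0.65·1.1942 = 0.78.

a = 0.42, b = 0.78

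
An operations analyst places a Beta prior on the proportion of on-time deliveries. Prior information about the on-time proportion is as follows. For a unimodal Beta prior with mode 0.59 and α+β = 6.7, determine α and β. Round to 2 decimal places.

α = 3.77, β = 2.93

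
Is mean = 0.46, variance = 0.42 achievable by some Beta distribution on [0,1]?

No

The Beta variance bound is σ² < μ(1−μ).
Here μ(1−μ) = 0.46×0.54 = 0.2484, and 0.42 ≥ 0.2484.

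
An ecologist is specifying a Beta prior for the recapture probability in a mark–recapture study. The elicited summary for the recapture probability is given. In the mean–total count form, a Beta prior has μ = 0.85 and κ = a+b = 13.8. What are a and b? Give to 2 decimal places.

a = 11.73, b = 2.07

Split κ in proportion μ : (1−μ): a = 0.85·13.8 = 11.73, b = 13.8 − 11.73 = 2.07.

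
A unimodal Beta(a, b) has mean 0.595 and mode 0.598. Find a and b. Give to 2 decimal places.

a = 38.87, b = 26.46

Let s = a+b. Mean gives a = μs = 0.595s; mode gives (a−1)/(s−2) = 0.598.
Substituting: 0.595s − 1 = 0.598(s−2) = 0.598s − 1.196, so -0.003s = -0.196 and s = 65.3333.
Then a = 0.595×65.3333 = 38.87 and b = s−a = 26.46.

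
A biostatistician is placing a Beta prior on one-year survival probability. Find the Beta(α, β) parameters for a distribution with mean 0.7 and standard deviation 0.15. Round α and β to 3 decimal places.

σ² = 0.15² = 0.0225.
With s = α+β, Var = μ(1−μ)/(s+1), so s+1 = (0.7×0.3)/0.0225 = 9.3333 and s = 8.3333.
α = μs = 5.833, β = (1−μ)s = 2.500.

α = 5.833, β = 2.500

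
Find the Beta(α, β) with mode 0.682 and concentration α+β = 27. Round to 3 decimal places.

α = 18.050, β = 8.950

Since the density peak of Beta(α,β) is at (α−1)/(α+β−2),
α = 1 + 0.682(27−2) = 18.050 and β = 27 − 18.050 = 8.950.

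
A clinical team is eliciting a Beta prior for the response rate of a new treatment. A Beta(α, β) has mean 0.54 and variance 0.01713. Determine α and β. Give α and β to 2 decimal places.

α = 7.29, β = 6.21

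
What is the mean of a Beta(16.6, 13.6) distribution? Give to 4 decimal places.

0.5497

E[X] = α/(α+β) = 16.6/30.2 = 0.5497.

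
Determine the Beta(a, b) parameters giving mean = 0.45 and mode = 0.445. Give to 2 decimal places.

With s = a+b: μ = a/s and mode = (a−1)/(s−2). Eliminating a = μs,
μs − 1 = m(s−2) ⇒ s(μ−m) = 1−2m ⇒ s = 0.110/0.005 = 22.0000.
So a = μs = 9.90, b = (1−μ)s = 12.10.

a = 9.90, b = 12.10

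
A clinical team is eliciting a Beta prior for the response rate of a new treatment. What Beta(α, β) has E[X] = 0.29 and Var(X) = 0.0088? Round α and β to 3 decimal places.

α = 6.495, β = 15.902

Write ν = α+β; then α = μν and Var = μ(1−μ)/(ν+1).
ν = μ(1−μ)/Var − 1 = 0.2059/0.0088 − 1 = 22.3977.
α = 0.29·22.3977 = 6.495, β = 0.71·22.3977 = 15.902.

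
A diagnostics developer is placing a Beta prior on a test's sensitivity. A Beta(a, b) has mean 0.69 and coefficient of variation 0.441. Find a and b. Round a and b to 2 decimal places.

Var = (CV·μ)² = (0.441×0.69)² = 0.092592.
a+b = μ(1−μ)/Var − 1 = 0.2139/0.092592 − 1 = 1.3101.
Thus a = 0.69·1.3101 = 0.90 and b = 0.31·1.3101 = 0.41.

a = 0.90, b = 0.41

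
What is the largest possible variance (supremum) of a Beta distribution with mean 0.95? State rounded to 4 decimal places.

0.0475

For fixed mean μ the Beta variance is μ(1−μ)/(α+β+1), increasing as α+β decreases.
Its least upper bound (not attained) is μ(1−μ) = 0.95·0.05 = 0.0475.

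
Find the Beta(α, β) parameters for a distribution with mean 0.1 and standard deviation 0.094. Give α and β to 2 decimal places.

α = 0.92, β = 8.27

Variance = 0.094² = 0.008836. The moment-matching identity α+β = μ(1−μ)/Var − 1 gives
α+β = 0.09/0.008836 − 1 = 9.1856, so α = μ·9.1856 = 0.92 and β = (1−μ)·9.1856 = 8.27.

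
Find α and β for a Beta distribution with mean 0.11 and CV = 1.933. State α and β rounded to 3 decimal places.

α = 0.128, β = 1.037

σ = CV·μ = 1.933×0.11 = 0.21263, so σ² = 0.045212.
s+1 = μ(1−μ)/σ² = 0.0979/0.045212 = 2.1654, so s = α+β = 1.1654.
α = μs = 0.128, β = (1−μ)s = 1.037.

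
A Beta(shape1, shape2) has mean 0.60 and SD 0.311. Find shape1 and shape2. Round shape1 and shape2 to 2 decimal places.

Variance = 0.311² = 0.096721. The moment-matching identity shape1+shape2 = μ(1−μ)/Var − 1 gives
shape1+shape2 = 0.2400/0.096721 − 1 = 1.4814, so shape1 = μ·1.4814 = 0.89 and shape2 = (1−μ)·1.4814 = 0.59.

shape1 = 0.89, shape2 = 0.59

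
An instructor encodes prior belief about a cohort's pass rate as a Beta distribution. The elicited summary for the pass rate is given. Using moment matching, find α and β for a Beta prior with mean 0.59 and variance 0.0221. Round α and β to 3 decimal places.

α = 5.868, β = 4.078

Write ν = α+β; then α = μν and Var = μ(1−μ)/(ν+1).
ν = μ(1−μ)/Var − 1 = 0.2419/0.0221 − 1 = 9.9457.
α = 0.59·9.9457 = 5.868, β = 0.41·9.9457 = 4.078.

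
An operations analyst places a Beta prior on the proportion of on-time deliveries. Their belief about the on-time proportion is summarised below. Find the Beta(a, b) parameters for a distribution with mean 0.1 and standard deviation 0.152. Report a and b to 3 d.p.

a = 0.290, b = 2.606

σ² = 0.152² = 0.023104.
With s = a+b, Var = μ(1−μ)/(s+1), so s+1 = (0.1×0.9)/0.023104 = 3.8954 and s = 2.8954.
a = μs = 0.290, b = (1−μ)s = 2.606.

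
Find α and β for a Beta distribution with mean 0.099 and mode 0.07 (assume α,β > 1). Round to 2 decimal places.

Let s = α+β. Mean gives α = μs = 0.099s; mode gives (α−1)/(s−2) = 0.07.
Substituting: 0.099s − 1 = 0.07(s−2) = 0.07s − 0.14, so 0.029s = 0.86 and s = 29.6552.
Then α = 0.099×29.6552 = 2.94 and β = s−α = 26.72.

α = 2.94, β = 26.72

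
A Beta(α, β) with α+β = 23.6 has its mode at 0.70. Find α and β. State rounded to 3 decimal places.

α = 16.120, β = 7.480

Since the density peak of Beta(α,β) is at (α−1)/(α+β−2),
α = 1 + 0.70(23.6−2) = 16.120 and β = 23.6 − 16.120 = 7.480.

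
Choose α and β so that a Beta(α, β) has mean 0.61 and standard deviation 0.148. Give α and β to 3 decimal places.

α = 6.015, β = 3.846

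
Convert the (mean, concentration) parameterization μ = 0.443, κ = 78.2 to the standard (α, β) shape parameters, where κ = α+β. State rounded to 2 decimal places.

Split κ in proportion μ : (1−μ): α = 0.443·78.2 = 34.64, β = 78.2 − 34.64 = 43.56.

α = 34.64, β = 43.56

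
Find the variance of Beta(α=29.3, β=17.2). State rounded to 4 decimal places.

Var = αβ/[(α+β)²(α+β+1)] = (29.3×17.2)/(46.5²×47.5) = 503.96/102706.875 = 0.0049.

0.0049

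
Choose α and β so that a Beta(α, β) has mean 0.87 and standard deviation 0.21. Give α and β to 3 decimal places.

α = 1.361, β = 0.203

First σ² = 0.0441. Setting α = μn, β = (1−μ)n with n = α+β,
μ(1−μ)/(n+1) = 0.0441 ⇒ n+1 = 0.1131/0.0441 = 2.5646 ⇒ n = 1.5646.
Hence α = 0.87×1.5646 = 1.361, β = 0.13×1.5646 = 0.203.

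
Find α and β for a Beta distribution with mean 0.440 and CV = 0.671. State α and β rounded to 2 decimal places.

σ = CV·μ = 0.671×0.440 = 0.29524, so σ² = 0.087167.
s+1 = μ(1−μ)/σ² = 0.246400/0.087167 = 2.8268, so s = α+β = 1.8268.
α = μs = 0.80, β = (1−μ)s = 1.02.

α = 0.80, β = 1.02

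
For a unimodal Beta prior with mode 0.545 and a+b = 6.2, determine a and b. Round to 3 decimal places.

Mode = (a−1)/(κ−2) with κ = a+b, so a−1 = 0.545·4.2 = 2.289.
a = 3.289; b = κ − a = 2.911.

a = 3.289, b = 2.911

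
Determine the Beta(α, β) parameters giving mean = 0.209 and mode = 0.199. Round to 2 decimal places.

α = 12.58, β = 47.62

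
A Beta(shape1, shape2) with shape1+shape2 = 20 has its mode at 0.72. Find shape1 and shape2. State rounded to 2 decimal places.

shape1 = 13.96, shape2 = 6.04

Mode = (shape1−1)/(κ−2) with κ = shape1+shape2, so shape1−1 = 0.72·18 = 12.96.
shape1 = 13.96; shape2 = κ − shape1 = 6.04.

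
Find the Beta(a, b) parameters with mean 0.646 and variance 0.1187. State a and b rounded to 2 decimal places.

By moment matching, a+b = μ(1−μ)/σ² − 1 = (0.646·0.354)/0.1187 − 1 = 1.9266 − 1 = 0.9266.
Since a/(a+b) = μ, a = 0.646·0.9266 = 0.60 and b = 0.354·0.9266 = 0.33.

a = 0.60, b = 0.33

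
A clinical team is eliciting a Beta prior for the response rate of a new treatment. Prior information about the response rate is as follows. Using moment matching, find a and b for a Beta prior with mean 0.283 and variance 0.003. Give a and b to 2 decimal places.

a = 18.86, b = 47.78

Write ν = a+b; then a = μν and Var = μ(1−μ)/(ν+1).
ν = μ(1−μ)/Var − 1 = 0.202911/0.003 − 1 = 66.6370.
a = 0.283·66.6370 = 18.86, b = 0.717·66.6370 = 47.78.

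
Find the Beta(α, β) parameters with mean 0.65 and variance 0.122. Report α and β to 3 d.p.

α = 0.562, β = 0.303

Let s = α+β. The Beta variance is μ(1−μ)/(s+1).
So s+1 = μ(1−μ)/σ² = (0.65×0.35)/0.122 = 0.2275/0.122 = 1.8648, giving s = 0.8648.
Then α = μs = 0.65×0.8648 = 0.562 and β = (1−μ)s = 0.35×0.8648 = 0.303.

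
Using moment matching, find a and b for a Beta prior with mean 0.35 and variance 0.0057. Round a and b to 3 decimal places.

Let s = a+b. The Beta variance is μ(1−μ)/(s+1).
So s+1 = μ(1−μ)/σ² = (0.35×0.65)/0.0057 = 0.2275/0.0057 = 39.9123, giving s = 38.9123.
Then a = μs = 0.35×38.9123 = 13.619 and b = (1−μ)s = 0.65×38.9123 = 25.293.

a = 13.619, b = 25.293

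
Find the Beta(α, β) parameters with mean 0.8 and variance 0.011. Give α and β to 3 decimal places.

Write ν = α+β; then α = μν and Var = μ(1−μ)/(ν+1).
ν = μ(1−μ)/Var − 1 = 0.16/0.011 − 1 = 13.5455.
α = 0.8·13.5455 = 10.836, β = 0.2·13.5455 = 2.709.

α = 10.836, β = 2.709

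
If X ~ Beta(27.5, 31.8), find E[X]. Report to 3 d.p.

E[X] = α/(α+β) = 27.5/59.3 = 0.464.

0.464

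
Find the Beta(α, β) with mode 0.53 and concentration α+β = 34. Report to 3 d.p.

Since the density peak of Beta(α,β) is at (α−1)/(α+β−2),
α = 1 + 0.53(34−2) = 17.960 and β = 34 − 17.960 = 16.040.

α = 17.960, β = 16.040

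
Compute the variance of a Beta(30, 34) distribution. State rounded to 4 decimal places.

μ = 30/64 = 0.468750; Var = μ(1−μ)/(α+β+1) = 0.2490234/65 = 0.0038.

0.0038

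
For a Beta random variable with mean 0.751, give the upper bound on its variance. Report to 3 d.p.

Var = μ(1−μ)/(α+β+1), which approaches μ(1−μ) as α+β → 0.
So the supremum is μ(1−μ) = 0.751×0.249 = 0.187.

0.187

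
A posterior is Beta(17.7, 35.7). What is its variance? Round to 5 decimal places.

0.00407

α+β = 53.4 and αβ = 631.89, so Var = αβ/[(α+β)²(α+β+1)] = 631.89/155124.864 = 0.00407.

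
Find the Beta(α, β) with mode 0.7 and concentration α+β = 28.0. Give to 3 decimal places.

Since the density peak of Beta(α,β) is at (α−1)/(α+β−2),
α = 1 + 0.7(28.0−2) = 19.200 and β = 28.0 − 19.200 = 8.800.

α = 19.200, β = 8.800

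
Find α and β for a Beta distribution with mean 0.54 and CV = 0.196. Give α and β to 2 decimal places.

Var = (CV·μ)² = (0.196×0.54)² = 0.011202.
α+β = μ(1−μ)/Var − 1 = 0.2484/0.011202 − 1 = 21.1744.
Thus α = 0.54·21.1744 = 11.43 and β = 0.46·21.1744 = 9.74.

α = 11.43, β = 9.74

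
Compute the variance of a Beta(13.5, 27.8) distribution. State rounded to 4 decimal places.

0.0052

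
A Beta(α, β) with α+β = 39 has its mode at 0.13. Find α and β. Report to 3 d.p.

α = 5.810, β = 33.190

Mode = (α−1)/(κ−2) with κ = α+β, so α−1 = 0.13·37 = 4.810.
α = 5.810; β = κ − α = 33.190.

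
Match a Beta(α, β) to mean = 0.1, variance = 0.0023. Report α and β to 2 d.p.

α = 3.81, β = 34.32

Write ν = α+β; then α = μν and Var = μ(1−μ)/(ν+1).
ν = μ(1−μ)/Var − 1 = 0.09/0.0023 − 1 = 38.1304.
α = 0.1·38.1304 = 3.81, β = 0.9·38.1304 = 34.32.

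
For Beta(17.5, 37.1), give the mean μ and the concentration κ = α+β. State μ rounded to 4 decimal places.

κ = α+β = 17.5+37.1 = 54.6; μ = α/κ = 17.5/54.6 = 0.3205.

μ = 0.3205, κ = 54.6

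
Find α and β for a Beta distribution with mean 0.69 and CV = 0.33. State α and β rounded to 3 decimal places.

α = 2.157, β = 0.969

σ = CV·μ = 0.33×0.69 = 0.22770, so σ² = 0.051847.
s+1 = μ(1−μ)/σ² = 0.2139/0.051847 = 4.1256, so s = α+β = 3.1256.
α = μs = 2.157, β = (1−μ)s = 0.969.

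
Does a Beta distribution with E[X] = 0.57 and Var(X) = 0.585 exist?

A Beta with mean μ has variance μ(1−μ)/(α+β+1) < μ(1−μ).
Here μ(1−μ) = 0.57×0.43 = 0.2451, and 0.585 ≥ 0.2451.

No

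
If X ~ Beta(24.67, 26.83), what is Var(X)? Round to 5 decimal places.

0.00475

Var = αβ/[(α+β)²(α+β+1)] = (24.67×26.83)/(51.50²×52.50) = 661.8961/139243.125000 = 0.00475.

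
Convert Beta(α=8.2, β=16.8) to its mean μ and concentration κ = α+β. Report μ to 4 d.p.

μ = 0.3280, κ = 25.0

κ = α+β = 8.2+16.8 = 25.0; μ = α/κ = 8.2/25.0 = 0.3280.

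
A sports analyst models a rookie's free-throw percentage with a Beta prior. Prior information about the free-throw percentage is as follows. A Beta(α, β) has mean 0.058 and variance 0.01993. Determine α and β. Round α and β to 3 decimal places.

α = 0.101, β = 1.640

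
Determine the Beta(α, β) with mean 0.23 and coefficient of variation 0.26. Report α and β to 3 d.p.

σ = CV·μ = 0.26×0.23 = 0.05980, so σ² = 0.003576.
s+1 = μ(1−μ)/σ² = 0.1771/0.003576 = 49.5241, so s = α+β = 48.5241.
α = μs = 11.161, β = (1−μ)s = 37.364.

α = 11.161, β = 37.364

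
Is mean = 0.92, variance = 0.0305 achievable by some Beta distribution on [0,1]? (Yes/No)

Yes

For any Beta, Var(X) < E[X]·(1−E[X]).
Here μ(1−μ) = 0.92×0.08 = 0.0736, and 0.0305 < 0.0736.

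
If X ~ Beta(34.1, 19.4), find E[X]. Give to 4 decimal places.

0.6374

E[X] = α/(α+β) = 34.1/53.5 = 0.6374.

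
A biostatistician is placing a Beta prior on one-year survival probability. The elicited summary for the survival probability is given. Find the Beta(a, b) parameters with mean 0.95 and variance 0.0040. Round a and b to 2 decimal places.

Write ν = a+b; then a = μν and Var = μ(1−μ)/(ν+1).
ν = μ(1−μ)/Var − 1 = 0.0475/0.0040 − 1 = 10.8750.
a = 0.95·10.8750 = 10.33, b = 0.05·10.8750 = 0.54.

a = 10.33, b = 0.54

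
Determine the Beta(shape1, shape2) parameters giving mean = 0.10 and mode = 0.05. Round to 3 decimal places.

With s = shape1+shape2: μ = shape1/s and mode = (shape1−1)/(s−2). Eliminating shape1 = μs,
μs − 1 = m(s−2) ⇒ s(μ−m) = 1−2m ⇒ s = 0.90/0.05 = 18.0000.
So shape1 = μs = 1.800, shape2 = (1−μ)s = 16.200.

shape1 = 1.800, shape2 = 16.200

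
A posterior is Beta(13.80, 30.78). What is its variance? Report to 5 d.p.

Var = αβ/[(α+β)²(α+β+1)] = (13.80×30.78)/(44.58²×45.58) = 424.7640/90584.616312 = 0.00469.

0.00469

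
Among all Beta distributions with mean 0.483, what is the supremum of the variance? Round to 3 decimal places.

0.250

Var = μ(1−μ)/(α+β+1), which approaches μ(1−μ) as α+β → 0.
So the supremum is μ(1−μ) = 0.483×0.517 = 0.250.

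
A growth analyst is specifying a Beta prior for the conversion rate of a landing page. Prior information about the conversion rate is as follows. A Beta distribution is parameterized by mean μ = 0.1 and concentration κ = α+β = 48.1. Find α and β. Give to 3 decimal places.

α = 4.810, β = 43.290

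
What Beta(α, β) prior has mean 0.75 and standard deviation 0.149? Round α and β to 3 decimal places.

α = 5.584, β = 1.861

Variance = 0.149² = 0.022201. The moment-matching identity α+β = μ(1−μ)/Var − 1 gives
α+β = 0.1875/0.022201 − 1 = 7.4456, so α = μ·7.4456 = 5.584 and β = (1−μ)·7.4456 = 1.861.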